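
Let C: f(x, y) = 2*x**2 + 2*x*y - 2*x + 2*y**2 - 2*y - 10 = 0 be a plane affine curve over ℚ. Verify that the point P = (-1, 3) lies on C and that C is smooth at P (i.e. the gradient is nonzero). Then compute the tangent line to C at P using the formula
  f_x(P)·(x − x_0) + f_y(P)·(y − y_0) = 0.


Tangent line at P: 8*y - 24 = 0.

Step 1: f(-1, 3) = 0, so P lies on C.
Step 2: partial derivatives
  f_x(x, y) = 4*x + 2*y - 2, f_y(x, y) = 2*x + 4*y - 2.
  f_x(P) = 0, f_y(P) = 8 (gradient nonzero, so P is smooth).
Step 3: tangent line at P: 0·(x − -1) + 8·(y − 3) = 0.
Expanding: 8*y - 24 = 0.


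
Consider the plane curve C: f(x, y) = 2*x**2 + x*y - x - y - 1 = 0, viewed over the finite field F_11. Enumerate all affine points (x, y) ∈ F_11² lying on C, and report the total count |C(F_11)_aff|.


Affine F_11-points: {(0, 10), (1, 0), (1, 1), (1, 2), (1, 3), (1, 4), (1, 5), (1, 6), (1, 7), (1, 8), (1, 9), (1, 10), (2, 6), (3, 4), (4, 2), (5, 0), (6, 9), (7, 7), (8, 5), (9, 3), (10, 1)}; count = 21.

For each of the 121 pairs (x, y) ∈ F_11², evaluate f(x, y) mod 11. Record the zeros.
  x = 0: [0↦10, 1↦9, 2↦8, 3↦7, 4↦6, 5↦5, 6↦4, 7↦3, 8↦2, 9↦1, 10↦0]  zeros at y ∈ {10}
  x = 1: [0↦0, 1↦0, 2↦0, 3↦0, 4↦0, 5↦0, 6↦0, 7↦0, 8↦0, 9↦0, 10↦0]  zeros at y ∈ {0, 1, 2, 3, 4, 5, 6, 7, 8, 9, 10}
  x = 2: [0↦5, 1↦6, 2↦7, 3↦8, 4↦9, 5↦10, 6↦0, 7↦1, 8↦2, 9↦3, 10↦4]  zeros at y ∈ {6}
  x = 3: [0↦3, 1↦5, 2↦7, 3↦9, 4↦0, 5↦2, 6↦4, 7↦6, 8↦8, 9↦10, 10↦1]  zeros at y ∈ {4}
  x = 4: [0↦5, 1↦8, 2↦0, 3↦3, 4↦6, 5↦9, 6↦1, 7↦4, 8↦7, 9↦10, 10↦2]  zeros at y ∈ {2}
  x = 5: [0↦0, 1↦4, 2↦8, 3↦1, 4↦5, 5↦9, 6↦2, 7↦6, 8↦10, 9↦3, 10↦7]  zeros at y ∈ {0}
  x = 6: [0↦10, 1↦4, 2↦9, 3↦3, 4↦8, 5↦2, 6↦7, 7↦1, 8↦6, 9↦0, 10↦5]  zeros at y ∈ {9}
  x = 7: [0↦2, 1↦8, 2↦3, 3↦9, 4↦4, 5↦10, 6↦5, 7↦0, 8↦6, 9↦1, 10↦7]  zeros at y ∈ {7}
  x = 8: [0↦9, 1↦5, 2↦1, 3↦8, 4↦4, 5↦0, 6↦7, 7↦3, 8↦10, 9↦6, 10↦2]  zeros at y ∈ {5}
  x = 9: [0↦9, 1↦6, 2↦3, 3↦0, 4↦8, 5↦5, 6↦2, 7↦10, 8↦7, 9↦4, 10↦1]  zeros at y ∈ {3}
  x = 10: [0↦2, 1↦0, 2↦9, 3↦7, 4↦5, 5↦3, 6↦1, 7↦10, 8↦8, 9↦6, 10↦4]  zeros at y ∈ {1}
Collecting zeros: affine points = {(0, 10), (1, 0), (1, 1), (1, 2), (1, 3), (1, 4), (1, 5), (1, 6), (1, 7), (1, 8), (1, 9), (1, 10), (2, 6), (3, 4), (4, 2), (5, 0), (6, 9), (7, 7), (8, 5), (9, 3), (10, 1)}.
Total count |C(F_11)_aff| = 21.


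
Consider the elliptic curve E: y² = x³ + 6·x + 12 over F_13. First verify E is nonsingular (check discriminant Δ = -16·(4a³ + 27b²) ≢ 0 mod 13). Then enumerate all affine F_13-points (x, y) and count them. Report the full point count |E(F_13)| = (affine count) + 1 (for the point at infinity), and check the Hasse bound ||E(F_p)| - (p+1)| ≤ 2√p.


Affine points = {(0, 5), (0, 8), (4, 3), (4, 10), (6, 2), (6, 11), (8, 0)}; affine count = 7; |E(F_13)| = 8.

Discriminant check: Δ ∝ 4a³ + 27b² = 4·6³ + 27·12² = 4·216 + 27·144 ≡ 7 (mod 13). Nonzero ⇒ E is nonsingular.
For each x ∈ F_13, compute rhs = x³ + 6·x + 12 mod 13, then count y ∈ F_13 with y² ≡ rhs.
  x = 0: rhs = 12, matching y values: 5, 8 (2 points).
  x = 1: rhs = 6, matching y values: none (0 points).
  x = 2: rhs = 6, matching y values: none (0 points).
  x = 3: rhs = 5, matching y values: none (0 points).
  x = 4: rhs = 9, matching y values: 3, 10 (2 points).
  x = 5: rhs = 11, matching y values: none (0 points).
  x = 6: rhs = 4, matching y values: 2, 11 (2 points).
  x = 7: rhs = 7, matching y values: none (0 points).
  x = 8: rhs = 0, matching y values: 0 (1 points).
  x = 9: rhs = 2, matching y values: none (0 points).
  x = 10: rhs = 6, matching y values: none (0 points).
  x = 11: rhs = 5, matching y values: none (0 points).
  x = 12: rhs = 5, matching y values: none (0 points).
Total affine count: 7.
Full point count |E(F_13)| = 7 + 1 = 8.
Hasse bound: |8 − (13+1)| = |-6| = 6 ≤ 2√13 ≈ 7.2111 ✓.


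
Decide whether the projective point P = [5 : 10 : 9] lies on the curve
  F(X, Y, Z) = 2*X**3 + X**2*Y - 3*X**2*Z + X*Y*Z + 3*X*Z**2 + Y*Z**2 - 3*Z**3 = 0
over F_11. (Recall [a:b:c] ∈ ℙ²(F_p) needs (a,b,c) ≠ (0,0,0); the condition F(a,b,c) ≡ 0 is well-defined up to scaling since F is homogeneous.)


F(5,10,9) ≡ 3 (mod 11); P is NOT on the curve.

Evaluate F(5, 10, 9) term-by-term (mod 11).
  2*X**3 ↦ 2·125·1·1 = 250
  X**2*Y ↦ 1·25·10·1 = 250
  -3*X**2*Z ↦ -3·25·1·9 = -675
  X*Y*Z ↦ 1·5·10·9 = 450
  3*X*Z**2 ↦ 3·5·1·81 = 1215
  Y*Z**2 ↦ 1·1·10·81 = 810
  -3*Z**3 ↦ -3·1·1·729 = -2187
Sum: F(5, 10, 9) = (250) + (250) + (-675) + (450) + (1215) + (810) + (-2187) = 113.
Reducing mod 11: 113 ≡ 3 (mod 11).
Since F(a, b, c) ≡ 3 ≠ 0 (mod 11), P does NOT lie on the curve.


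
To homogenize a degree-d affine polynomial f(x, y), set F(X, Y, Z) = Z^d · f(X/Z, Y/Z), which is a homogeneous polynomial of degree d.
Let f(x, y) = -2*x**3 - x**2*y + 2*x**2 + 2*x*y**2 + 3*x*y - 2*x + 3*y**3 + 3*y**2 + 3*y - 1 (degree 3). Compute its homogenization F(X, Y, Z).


F(X, Y, Z) = -2*X**3 - X**2*Y + 2*X**2*Z + 2*X*Y**2 + 3*X*Y*Z - 2*X*Z**2 + 3*Y**3 + 3*Y**2*Z + 3*Y*Z**2 - Z**3

deg(f) = 3.
Substitute x = X/Z, y = Y/Z into f, then multiply by Z^3.
  monomial -2·x^3·y^0 ↦ -2·X^3·Y^0·Z^0.
  monomial -1·x^2·y^1 ↦ -1·X^2·Y^1·Z^0.
  monomial 2·x^2·y^0 ↦ 2·X^2·Y^0·Z^1.
  monomial 2·x^1·y^2 ↦ 2·X^1·Y^2·Z^0.
  monomial 3·x^1·y^1 ↦ 3·X^1·Y^1·Z^1.
  monomial -2·x^1·y^0 ↦ -2·X^1·Y^0·Z^2.
  monomial 3·x^0·y^3 ↦ 3·X^0·Y^3·Z^0.
  monomial 3·x^0·y^2 ↦ 3·X^0·Y^2·Z^1.
  monomial 3·x^0·y^1 ↦ 3·X^0·Y^1·Z^2.
  monomial -1·x^0·y^0 ↦ -1·X^0·Y^0·Z^3.
Collecting: F(X, Y, Z) = -2*X**3 - X**2*Y + 2*X**2*Z + 2*X*Y**2 + 3*X*Y*Z - 2*X*Z**2 + 3*Y**3 + 3*Y**2*Z + 3*Y*Z**2 - Z**3.


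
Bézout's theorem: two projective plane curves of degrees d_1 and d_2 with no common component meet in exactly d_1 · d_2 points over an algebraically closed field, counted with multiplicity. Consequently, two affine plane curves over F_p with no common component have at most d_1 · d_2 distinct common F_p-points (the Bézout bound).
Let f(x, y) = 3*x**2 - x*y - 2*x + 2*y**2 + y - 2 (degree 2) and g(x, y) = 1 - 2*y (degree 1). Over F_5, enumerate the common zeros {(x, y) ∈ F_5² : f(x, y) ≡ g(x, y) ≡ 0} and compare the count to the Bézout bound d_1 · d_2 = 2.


Common zeros: ∅; count = 0; Bézout bound = 2.

deg(f) = 2, deg(g) = 1, so Bézout bound = 2.
Scan x ∈ F_5. For each x, list the y ∈ F_5 with f(x, y) ≡ 0 and those with g(x, y) ≡ 0 (mod 5); the common zeros in that column are the intersection.
  x = 0: f ≡ 0 at y ∈ ∅; g ≡ 0 at y ∈ {3}; common: ∅.
  x = 1: f ≡ 0 at y ∈ ∅; g ≡ 0 at y ∈ {3}; common: ∅.
  x = 2: f ≡ 0 at y ∈ ∅; g ≡ 0 at y ∈ {3}; common: ∅.
  x = 3: f ≡ 0 at y ∈ ∅; g ≡ 0 at y ∈ {3}; common: ∅.
  x = 4: f ≡ 0 at y ∈ {2}; g ≡ 0 at y ∈ {3}; common: ∅.
Collecting: common zeros = ∅, so the count is 0.
Comparison with the Bézout bound: 0 ≤ 2 = deg(f)·deg(g), as expected for curves with no common component (the affine F_5-count falls short of the bound because intersections may lie at infinity, over extension fields, or carry multiplicity).


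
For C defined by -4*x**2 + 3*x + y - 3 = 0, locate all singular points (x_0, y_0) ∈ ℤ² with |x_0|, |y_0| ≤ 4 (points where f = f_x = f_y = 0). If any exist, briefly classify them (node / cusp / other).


No singular points in the scanned grid; C is smooth there.

Compute partial derivatives:
  f_x = 3 - 8*x.
  f_y = 1.
f_y = 1 is a nonzero constant, so f_y never vanishes: no point (x, y) can satisfy f = f_x = f_y = 0. In particular no (x, y) ∈ {−4, ..., 4}² is singular; the curve is smooth.


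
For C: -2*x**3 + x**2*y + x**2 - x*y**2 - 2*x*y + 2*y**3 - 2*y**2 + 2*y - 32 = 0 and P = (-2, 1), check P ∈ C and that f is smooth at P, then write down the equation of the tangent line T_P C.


Tangent line at P: -35*x + 16*y - 86 = 0.

Step 1: f(-2, 1) = 0, so P lies on C.
Step 2: partial derivatives
  f_x(x, y) = -6*x**2 + 2*x*y + 2*x - y**2 - 2*y, f_y(x, y) = x**2 - 2*x*y - 2*x + 6*y**2 - 4*y + 2.
  f_x(P) = -35, f_y(P) = 16 (gradient nonzero, so P is smooth).
Step 3: tangent line at P: -35·(x − -2) + 16·(y − 1) = 0.
Expanding: -35*x + 16*y - 86 = 0.


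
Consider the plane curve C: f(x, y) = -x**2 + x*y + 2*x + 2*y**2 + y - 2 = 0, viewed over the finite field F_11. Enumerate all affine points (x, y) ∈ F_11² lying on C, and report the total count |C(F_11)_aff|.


Affine F_11-points: {(1, 2), (1, 8), (2, 6), (2, 9), (3, 2), (3, 7), (6, 6), (6, 7), (9, 8), (9, 9)}; count = 10.

For each of the 121 pairs (x, y) ∈ F_11², evaluate f(x, y) mod 11. Record the zeros.
  x = 0: [0↦9, 1↦1, 2↦8, 3↦8, 4↦1, 5↦9, 6↦10, 7↦4, 8↦2, 9↦4, 10↦10]  zeros at y ∈ ∅
  x = 1: [0↦10, 1↦3, 2↦0, 3↦1, 4↦6, 5↦4, 6↦6, 7↦1, 8↦0, 9↦3, 10↦10]  zeros at y ∈ {2, 8}
  x = 2: [0↦9, 1↦3, 2↦1, 3↦3, 4↦9, 5↦8, 6↦0, 7↦7, 8↦7, 9↦0, 10↦8]  zeros at y ∈ {6, 9}
  x = 3: [0↦6, 1↦1, 2↦0, 3↦3, 4↦10, 5↦10, 6↦3, 7↦0, 8↦1, 9↦6, 10↦4]  zeros at y ∈ {2, 7}
  x = 4: [0↦1, 1↦8, 2↦8, 3↦1, 4↦9, 5↦10, 6↦4, 7↦2, 8↦4, 9↦10, 10↦9]  zeros at y ∈ ∅
  x = 5: [0↦5, 1↦2, 2↦3, 3↦8, 4↦6, 5↦8, 6↦3, 7↦2, 8↦5, 9↦1, 10↦1]  zeros at y ∈ ∅
  x = 6: [0↦7, 1↦5, 2↦7, 3↦2, 4↦1, 5↦4, 6↦0, 7↦0, 8↦4, 9↦1, 10↦2]  zeros at y ∈ {6, 7}
  x = 7: [0↦7, 1↦6, 2↦9, 3↦5, 4↦5, 5↦9, 6↦6, 7↦7, 8↦1, 9↦10, 10↦1]  zeros at y ∈ ∅
  x = 8: [0↦5, 1↦5, 2↦9, 3↦6, 4↦7, 5↦1, 6↦10, 7↦1, 8↦7, 9↦6, 10↦9]  zeros at y ∈ ∅
  x = 9: [0↦1, 1↦2, 2↦7, 3↦5, 4↦7, 5↦2, 6↦1, 7↦4, 8↦0, 9↦0, 10↦4]  zeros at y ∈ {8, 9}
  x = 10: [0↦6, 1↦8, 2↦3, 3↦2, 4↦5, 5↦1, 6↦1, 7↦5, 8↦2, 9↦3, 10↦8]  zeros at y ∈ ∅
Collecting zeros: affine points = {(1, 2), (1, 8), (2, 6), (2, 9), (3, 2), (3, 7), (6, 6), (6, 7), (9, 8), (9, 9)}.
Total count |C(F_11)_aff| = 10.


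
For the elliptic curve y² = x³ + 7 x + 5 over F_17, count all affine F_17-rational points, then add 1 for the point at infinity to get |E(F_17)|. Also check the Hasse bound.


Affine points = {(1, 8), (1, 9), (3, 6), (3, 11), (6, 5), (6, 12), (9, 7), (9, 10), (10, 2), (10, 15), (11, 6), (11, 11), (12, 7), (12, 10), (13, 7), (13, 10), (14, 5), (14, 12), (15, 0)}; affine count = 19; |E(F_17)| = 20.

Discriminant check: Δ ∝ 4a³ + 27b² = 4·7³ + 27·5² = 4·343 + 27·25 ≡ 7 (mod 17). Nonzero ⇒ E is nonsingular.
For each x ∈ F_17, compute rhs = x³ + 7·x + 5 mod 17, then count y ∈ F_17 with y² ≡ rhs.
  x = 0: rhs = 5, matching y values: none (0 points).
  x = 1: rhs = 13, matching y values: 8, 9 (2 points).
  x = 2: rhs = 10, matching y values: none (0 points).
  x = 3: rhs = 2, matching y values: 6, 11 (2 points).
  x = 4: rhs = 12, matching y values: none (0 points).
  x = 5: rhs = 12, matching y values: none (0 points).
  x = 6: rhs = 8, matching y values: 5, 12 (2 points).
  x = 7: rhs = 6, matching y values: none (0 points).
  x = 8: rhs = 12, matching y values: none (0 points).
  x = 9: rhs = 15, matching y values: 7, 10 (2 points).
  x = 10: rhs = 4, matching y values: 2, 15 (2 points).
  x = 11: rhs = 2, matching y values: 6, 11 (2 points).
  x = 12: rhs = 15, matching y values: 7, 10 (2 points).
  x = 13: rhs = 15, matching y values: 7, 10 (2 points).
  x = 14: rhs = 8, matching y values: 5, 12 (2 points).
  x = 15: rhs = 0, matching y values: 0 (1 points).
  x = 16: rhs = 14, matching y values: none (0 points).
Total affine count: 19.
Full point count |E(F_17)| = 19 + 1 = 20.
Hasse bound: |20 − (17+1)| = |2| = 2 ≤ 2√17 ≈ 8.2462 ✓.


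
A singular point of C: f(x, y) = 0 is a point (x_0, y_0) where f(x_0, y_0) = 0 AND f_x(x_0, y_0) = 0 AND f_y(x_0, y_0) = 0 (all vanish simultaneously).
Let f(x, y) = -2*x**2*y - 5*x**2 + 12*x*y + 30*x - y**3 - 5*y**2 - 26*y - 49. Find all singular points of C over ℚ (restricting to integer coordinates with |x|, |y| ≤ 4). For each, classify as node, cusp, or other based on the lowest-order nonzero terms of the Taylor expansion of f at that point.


Singular points: {(3, -2)}; classification: node.

Compute partial derivatives:
  f_x = -4*x*y - 10*x + 12*y + 30.
  f_y = -2*x**2 + 12*x - 3*y**2 - 10*y - 26.
Scan x_0 ∈ {−4, ..., 4}. For each x_0, f_y(x_0, y) is a polynomial in y; find its integer roots y ∈ {−4, ..., 4}, then test f_x and f at those candidates.
  x = -4: f_y(-4, y) = -3*y**2 - 10*y - 106; no integer root y with |y| ≤ 4.
  x = -3: f_y(-3, y) = -3*y**2 - 10*y - 80; no integer root y with |y| ≤ 4.
  x = -2: f_y(-2, y) = -3*y**2 - 10*y - 58; no integer root y with |y| ≤ 4.
  x = -1: f_y(-1, y) = -3*y**2 - 10*y - 40; no integer root y with |y| ≤ 4.
  x = 0: f_y(0, y) = -3*y**2 - 10*y - 26; no integer root y with |y| ≤ 4.
  x = 1: f_y(1, y) = -3*y**2 - 10*y - 16; no integer root y with |y| ≤ 4.
  x = 2: f_y(2, y) = -3*y**2 - 10*y - 10; no integer root y with |y| ≤ 4.
  x = 3: f_y(3, y) = -3*y**2 - 10*y - 8; vanishes at y ∈ {-2}. (3, -2): f_x = 0, f = 0 — SINGULAR.
  x = 4: f_y(4, y) = -3*y**2 - 10*y - 10; no integer root y with |y| ≤ 4.
Only singular point on the grid: (3, -2).
Classify: substitute x = 3 + u, y = -2 + v and expand: f = -2*u**2*v - u**2 - v**3 + v**2.
No constant or linear terms (consistent with a singular point). Quadratic part: -u**2 + v**2. Cubic part: -2*u**2*v - v**3.
The quadratic part v**2 - u**2 = (v − u)(v + u) splits into two distinct linear factors, so there are two distinct tangent lines y − -2 = ±(x − 3) — this is a node (ordinary double point).
Classification: node.


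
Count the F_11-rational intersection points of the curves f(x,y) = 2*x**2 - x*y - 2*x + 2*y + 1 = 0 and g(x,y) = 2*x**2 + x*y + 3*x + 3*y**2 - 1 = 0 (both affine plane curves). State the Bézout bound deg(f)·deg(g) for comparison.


Common zeros: {(3, 2), (9, 5)}; count = 2; Bézout bound = 4.

deg(f) = 2, deg(g) = 2, so Bézout bound = 4.
Scan x ∈ F_11. For each x, list the y ∈ F_11 with f(x, y) ≡ 0 and those with g(x, y) ≡ 0 (mod 11); the common zeros in that column are the intersection.
  x = 0: f ≡ 0 at y ∈ {5}; g ≡ 0 at y ∈ {2, 9}; common: ∅.
  x = 1: f ≡ 0 at y ∈ {10}; g ≡ 0 at y ∈ ∅; common: ∅.
  x = 2: f ≡ 0 at y ∈ ∅; g ≡ 0 at y ∈ ∅; common: ∅.
  x = 3: f ≡ 0 at y ∈ {2}; g ≡ 0 at y ∈ {2, 8}; common: {2}.
  x = 4: f ≡ 0 at y ∈ {7}; g ≡ 0 at y ∈ ∅; common: ∅.
  x = 5: f ≡ 0 at y ∈ {10}; g ≡ 0 at y ∈ {4, 9}; common: ∅.
  x = 6: f ≡ 0 at y ∈ {7}; g ≡ 0 at y ∈ ∅; common: ∅.
  x = 7: f ≡ 0 at y ∈ {6}; g ≡ 0 at y ∈ ∅; common: ∅.
  x = 8: f ≡ 0 at y ∈ {6}; g ≡ 0 at y ∈ {4, 8}; common: ∅.
  x = 9: f ≡ 0 at y ∈ {5}; g ≡ 0 at y ∈ {3, 5}; common: {5}.
  x = 10: f ≡ 0 at y ∈ {2}; g ≡ 0 at y ∈ {1, 3}; common: ∅.
Collecting: common zeros = {(3, 2), (9, 5)}, so the count is 2.
Comparison with the Bézout bound: 2 ≤ 4 = deg(f)·deg(g), as expected for curves with no common component (the affine F_11-count falls short of the bound because intersections may lie at infinity, over extension fields, or carry multiplicity).


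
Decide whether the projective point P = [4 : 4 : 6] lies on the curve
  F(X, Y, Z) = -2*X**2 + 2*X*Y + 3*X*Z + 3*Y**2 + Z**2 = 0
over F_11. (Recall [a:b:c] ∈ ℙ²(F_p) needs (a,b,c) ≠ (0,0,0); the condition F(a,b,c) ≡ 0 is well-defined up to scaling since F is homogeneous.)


F(4,4,6) ≡ 2 (mod 11); P is NOT on the curve.

Evaluate F(4, 4, 6) term-by-term (mod 11).
  -2*X**2 ↦ -2·16·1·1 = -32
  2*X*Y ↦ 2·4·4·1 = 32
  3*X*Z ↦ 3·4·1·6 = 72
  3*Y**2 ↦ 3·1·16·1 = 48
  Z**2 ↦ 1·1·1·36 = 36
Sum: F(4, 4, 6) = (-32) + (32) + (72) + (48) + (36) = 156.
Reducing mod 11: 156 ≡ 2 (mod 11).
Since F(a, b, c) ≡ 2 ≠ 0 (mod 11), P does NOT lie on the curve.


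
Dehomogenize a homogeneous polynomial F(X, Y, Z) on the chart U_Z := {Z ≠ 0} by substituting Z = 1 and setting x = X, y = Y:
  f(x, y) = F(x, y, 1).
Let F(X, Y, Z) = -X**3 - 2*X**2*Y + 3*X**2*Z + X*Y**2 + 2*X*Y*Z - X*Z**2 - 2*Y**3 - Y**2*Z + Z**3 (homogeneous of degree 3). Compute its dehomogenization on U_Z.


f(x, y) = -x**3 - 2*x**2*y + 3*x**2 + x*y**2 + 2*x*y - x - 2*y**3 - y**2 + 1

On U_Z we set Z = 1. Each monomial c·X^i·Y^j·Z^k in F becomes c·x^i·y^j·1^k = c·x^i·y^j.
Substituting Z = 1: F(X, Y, 1) = -x**3 - 2*x**2*y + 3*x**2 + x*y**2 + 2*x*y - x - 2*y**3 - y**2 + 1.
Note: deg(f) ≤ deg(F) = 3; strict inequality happens when F is divisible by Z (lost terms).


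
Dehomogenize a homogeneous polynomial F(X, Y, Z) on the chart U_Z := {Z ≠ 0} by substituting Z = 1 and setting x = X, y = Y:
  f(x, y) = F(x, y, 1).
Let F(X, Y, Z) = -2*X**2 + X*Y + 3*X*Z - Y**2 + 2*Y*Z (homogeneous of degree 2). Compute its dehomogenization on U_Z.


f(x, y) = -2*x**2 + x*y + 3*x - y**2 + 2*y

On U_Z we set Z = 1. Each monomial c·X^i·Y^j·Z^k in F becomes c·x^i·y^j·1^k = c·x^i·y^j.
Substituting Z = 1: F(X, Y, 1) = -2*x**2 + x*y + 3*x - y**2 + 2*y.
Note: deg(f) ≤ deg(F) = 2; strict inequality happens when F is divisible by Z (lost terms).


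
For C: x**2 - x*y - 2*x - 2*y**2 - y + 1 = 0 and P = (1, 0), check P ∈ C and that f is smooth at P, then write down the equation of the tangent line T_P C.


Tangent line at P: -2*y = 0.

Step 1: f(1, 0) = 0, so P lies on C.
Step 2: partial derivatives
  f_x(x, y) = 2*x - y - 2, f_y(x, y) = -x - 4*y - 1.
  f_x(P) = 0, f_y(P) = -2 (gradient nonzero, so P is smooth).
Step 3: tangent line at P: 0·(x − 1) + -2·(y − 0) = 0.
Expanding: -2*y = 0.


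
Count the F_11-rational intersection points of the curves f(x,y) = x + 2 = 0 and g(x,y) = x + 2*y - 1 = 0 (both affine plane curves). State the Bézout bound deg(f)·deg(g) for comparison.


Common zeros: {(9, 7)}; count = 1; Bézout bound = 1.

deg(f) = 1, deg(g) = 1, so Bézout bound = 1.
Scan x ∈ F_11. For each x, list the y ∈ F_11 with f(x, y) ≡ 0 and those with g(x, y) ≡ 0 (mod 11); the common zeros in that column are the intersection.
  x = 0: f ≡ 0 at y ∈ ∅; g ≡ 0 at y ∈ {6}; common: ∅.
  x = 1: f ≡ 0 at y ∈ ∅; g ≡ 0 at y ∈ {0}; common: ∅.
  x = 2: f ≡ 0 at y ∈ ∅; g ≡ 0 at y ∈ {5}; common: ∅.
  x = 3: f ≡ 0 at y ∈ ∅; g ≡ 0 at y ∈ {10}; common: ∅.
  x = 4: f ≡ 0 at y ∈ ∅; g ≡ 0 at y ∈ {4}; common: ∅.
  x = 5: f ≡ 0 at y ∈ ∅; g ≡ 0 at y ∈ {9}; common: ∅.
  x = 6: f ≡ 0 at y ∈ ∅; g ≡ 0 at y ∈ {3}; common: ∅.
  x = 7: f ≡ 0 at y ∈ ∅; g ≡ 0 at y ∈ {8}; common: ∅.
  x = 8: f ≡ 0 at y ∈ ∅; g ≡ 0 at y ∈ {2}; common: ∅.
  x = 9: f ≡ 0 at y ∈ {0, 1, 2, 3, 4, 5, 6, 7, 8, 9, 10}; g ≡ 0 at y ∈ {7}; common: {7}.
  x = 10: f ≡ 0 at y ∈ ∅; g ≡ 0 at y ∈ {1}; common: ∅.
Collecting: common zeros = {(9, 7)}, so the count is 1.
Comparison with the Bézout bound: 1 ≤ 1 = deg(f)·deg(g), as expected for curves with no common component (the bound is attained).


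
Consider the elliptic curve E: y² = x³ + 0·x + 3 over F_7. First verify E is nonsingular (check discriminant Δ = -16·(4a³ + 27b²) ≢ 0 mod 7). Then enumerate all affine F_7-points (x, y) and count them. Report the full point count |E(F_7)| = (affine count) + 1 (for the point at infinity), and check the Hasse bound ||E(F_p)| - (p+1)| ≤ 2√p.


Affine points = {(1, 2), (1, 5), (2, 2), (2, 5), (3, 3), (3, 4), (4, 2), (4, 5), (5, 3), (5, 4), (6, 3), (6, 4)}; affine count = 12; |E(F_7)| = 13.

Discriminant check: Δ ∝ 4a³ + 27b² = 4·0³ + 27·3² = 4·0 + 27·9 ≡ 5 (mod 7). Nonzero ⇒ E is nonsingular.
For each x ∈ F_7, compute rhs = x³ + 0·x + 3 mod 7, then count y ∈ F_7 with y² ≡ rhs.
  x = 0: rhs = 3, matching y values: none (0 points).
  x = 1: rhs = 4, matching y values: 2, 5 (2 points).
  x = 2: rhs = 4, matching y values: 2, 5 (2 points).
  x = 3: rhs = 2, matching y values: 3, 4 (2 points).
  x = 4: rhs = 4, matching y values: 2, 5 (2 points).
  x = 5: rhs = 2, matching y values: 3, 4 (2 points).
  x = 6: rhs = 2, matching y values: 3, 4 (2 points).
Total affine count: 12.
Full point count |E(F_7)| = 12 + 1 = 13.
Hasse bound: |13 − (7+1)| = |5| = 5 ≤ 2√7 ≈ 5.2915 ✓.


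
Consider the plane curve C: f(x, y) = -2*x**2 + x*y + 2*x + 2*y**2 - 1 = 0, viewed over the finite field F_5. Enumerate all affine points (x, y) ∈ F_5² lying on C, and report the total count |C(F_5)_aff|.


Affine F_5-points: {(1, 3), (1, 4), (2, 0), (2, 4), (4, 0), (4, 3)}; count = 6.

For each of the 25 pairs (x, y) ∈ F_5², evaluate f(x, y) mod 5. Record the zeros.
  x = 0: [0↦4, 1↦1, 2↦2, 3↦2, 4↦1]  zeros at y ∈ ∅
  x = 1: [0↦4, 1↦2, 2↦4, 3↦0, 4↦0]  zeros at y ∈ {3, 4}
  x = 2: [0↦0, 1↦4, 2↦2, 3↦4, 4↦0]  zeros at y ∈ {0, 4}
  x = 3: [0↦2, 1↦2, 2↦1, 3↦4, 4↦1]  zeros at y ∈ ∅
  x = 4: [0↦0, 1↦1, 2↦1, 3↦0, 4↦3]  zeros at y ∈ {0, 3}
Collecting zeros: affine points = {(1, 3), (1, 4), (2, 0), (2, 4), (4, 0), (4, 3)}.
Total count |C(F_5)_aff| = 6.


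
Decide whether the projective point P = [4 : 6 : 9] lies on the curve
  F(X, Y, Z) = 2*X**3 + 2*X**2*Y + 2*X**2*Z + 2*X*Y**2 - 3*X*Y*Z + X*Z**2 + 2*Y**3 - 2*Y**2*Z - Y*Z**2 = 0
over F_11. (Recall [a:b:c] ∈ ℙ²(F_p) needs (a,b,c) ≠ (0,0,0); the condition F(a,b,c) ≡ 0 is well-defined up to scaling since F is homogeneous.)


F(4,6,9) ≡ 2 (mod 11); P is NOT on the curve.

Evaluate F(4, 6, 9) term-by-term (mod 11).
  2*X**3 ↦ 2·64·1·1 = 128
  2*X**2*Y ↦ 2·16·6·1 = 192
  2*X**2*Z ↦ 2·16·1·9 = 288
  2*X*Y**2 ↦ 2·4·36·1 = 288
  -3*X*Y*Z ↦ -3·4·6·9 = -648
  X*Z**2 ↦ 1·4·1·81 = 324
  2*Y**3 ↦ 2·1·216·1 = 432
  -2*Y**2*Z ↦ -2·1·36·9 = -648
  -Y*Z**2 ↦ -1·1·6·81 = -486
Sum: F(4, 6, 9) = (128) + (192) + (288) + (288) + (-648) + (324) + (432) + (-648) + (-486) = -130.
Reducing mod 11: -130 ≡ 2 (mod 11).
Since F(a, b, c) ≡ 2 ≠ 0 (mod 11), P does NOT lie on the curve.


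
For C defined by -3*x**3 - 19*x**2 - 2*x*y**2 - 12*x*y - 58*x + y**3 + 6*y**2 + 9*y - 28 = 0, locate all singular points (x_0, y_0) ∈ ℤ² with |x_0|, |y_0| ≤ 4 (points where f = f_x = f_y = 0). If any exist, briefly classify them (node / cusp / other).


Singular points: {(-2, -3)}; classification: node.

Compute partial derivatives:
  f_x = -9*x**2 - 38*x - 2*y**2 - 12*y - 58.
  f_y = -4*x*y - 12*x + 3*y**2 + 12*y + 9.
Scan x_0 ∈ {−4, ..., 4}. For each x_0, f_y(x_0, y) is a polynomial in y; find its integer roots y ∈ {−4, ..., 4}, then test f_x and f at those candidates.
  x = -4: f_y(-4, y) = 3*y**2 + 28*y + 57; vanishes at y ∈ {-3}. (-4, -3): f_x = -32 ≠ 0.
  x = -3: f_y(-3, y) = 3*y**2 + 24*y + 45; vanishes at y ∈ {-3}. (-3, -3): f_x = -7 ≠ 0.
  x = -2: f_y(-2, y) = 3*y**2 + 20*y + 33; vanishes at y ∈ {-3}. (-2, -3): f_x = 0, f = 0 — SINGULAR.
  x = -1: f_y(-1, y) = 3*y**2 + 16*y + 21; vanishes at y ∈ {-3}. (-1, -3): f_x = -11 ≠ 0.
  x = 0: f_y(0, y) = 3*y**2 + 12*y + 9; vanishes at y ∈ {-3, -1}. (0, -3): f_x = -40 ≠ 0; (0, -1): f_x = -48 ≠ 0.
  x = 1: f_y(1, y) = 3*y**2 + 8*y - 3; vanishes at y ∈ {-3}. (1, -3): f_x = -87 ≠ 0.
  x = 2: f_y(2, y) = 3*y**2 + 4*y - 15; vanishes at y ∈ {-3}. (2, -3): f_x = -152 ≠ 0.
  x = 3: f_y(3, y) = 3*y**2 - 27; vanishes at y ∈ {-3, 3}. (3, -3): f_x = -235 ≠ 0; (3, 3): f_x = -307 ≠ 0.
  x = 4: f_y(4, y) = 3*y**2 - 4*y - 39; vanishes at y ∈ {-3}. (4, -3): f_x = -336 ≠ 0.
Only singular point on the grid: (-2, -3).
Classify: substitute x = -2 + u, y = -3 + v and expand: f = -3*u**3 - u**2 - 2*u*v**2 + v**3 + v**2.
No constant or linear terms (consistent with a singular point). Quadratic part: -u**2 + v**2. Cubic part: -3*u**3 - 2*u*v**2 + v**3.
The quadratic part v**2 - u**2 = (v − u)(v + u) splits into two distinct linear factors, so there are two distinct tangent lines y − -3 = ±(x − -2) — this is a node (ordinary double point).
Classification: node.


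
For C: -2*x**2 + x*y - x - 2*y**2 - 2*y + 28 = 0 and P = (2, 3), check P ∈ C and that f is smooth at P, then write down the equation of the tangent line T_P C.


Tangent line at P: -6*x - 12*y + 48 = 0.

Step 1: f(2, 3) = 0, so P lies on C.
Step 2: partial derivatives
  f_x(x, y) = -4*x + y - 1, f_y(x, y) = x - 4*y - 2.
  f_x(P) = -6, f_y(P) = -12 (gradient nonzero, so P is smooth).
Step 3: tangent line at P: -6·(x − 2) + -12·(y − 3) = 0.
Expanding: -6*x - 12*y + 48 = 0.


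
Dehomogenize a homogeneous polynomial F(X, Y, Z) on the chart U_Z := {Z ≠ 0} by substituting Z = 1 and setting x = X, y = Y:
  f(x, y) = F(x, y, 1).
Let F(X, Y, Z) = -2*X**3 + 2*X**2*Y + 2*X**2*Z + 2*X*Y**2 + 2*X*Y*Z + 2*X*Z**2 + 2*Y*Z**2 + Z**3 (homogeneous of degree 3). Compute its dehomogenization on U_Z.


f(x, y) = -2*x**3 + 2*x**2*y + 2*x**2 + 2*x*y**2 + 2*x*y + 2*x + 2*y + 1

On U_Z we set Z = 1. Each monomial c·X^i·Y^j·Z^k in F becomes c·x^i·y^j·1^k = c·x^i·y^j.
Substituting Z = 1: F(X, Y, 1) = -2*x**3 + 2*x**2*y + 2*x**2 + 2*x*y**2 + 2*x*y + 2*x + 2*y + 1.
Note: deg(f) ≤ deg(F) = 3; strict inequality happens when F is divisible by Z (lost terms).


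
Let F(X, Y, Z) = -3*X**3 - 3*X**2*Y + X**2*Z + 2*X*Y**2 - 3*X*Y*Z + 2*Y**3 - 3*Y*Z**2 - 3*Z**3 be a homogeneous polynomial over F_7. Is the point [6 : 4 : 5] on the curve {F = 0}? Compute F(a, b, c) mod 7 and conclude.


F(6,4,5) ≡ 2 (mod 7); P is NOT on the curve.

Evaluate F(6, 4, 5) term-by-term (mod 7).
  -3*X**3 ↦ -3·216·1·1 = -648
  -3*X**2*Y ↦ -3·36·4·1 = -432
  X**2*Z ↦ 1·36·1·5 = 180
  2*X*Y**2 ↦ 2·6·16·1 = 192
  -3*X*Y*Z ↦ -3·6·4·5 = -360
  2*Y**3 ↦ 2·1·64·1 = 128
  -3*Y*Z**2 ↦ -3·1·4·25 = -300
  -3*Z**3 ↦ -3·1·1·125 = -375
Sum: F(6, 4, 5) = (-648) + (-432) + (180) + (192) + (-360) + (128) + (-300) + (-375) = -1615.
Reducing mod 7: -1615 ≡ 2 (mod 7).
Since F(a, b, c) ≡ 2 ≠ 0 (mod 7), P does NOT lie on the curve.


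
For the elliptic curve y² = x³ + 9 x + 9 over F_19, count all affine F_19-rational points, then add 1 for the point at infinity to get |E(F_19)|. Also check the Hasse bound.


Affine points = {(0, 3), (0, 16), (1, 0), (2, 4), (2, 15), (3, 5), (3, 14), (7, 4), (7, 15), (8, 2), (8, 17), (10, 4), (10, 15), (13, 9), (13, 10), (15, 2), (15, 17)}; affine count = 17; |E(F_19)| = 18.

Discriminant check: Δ ∝ 4a³ + 27b² = 4·9³ + 27·9² = 4·729 + 27·81 ≡ 11 (mod 19). Nonzero ⇒ E is nonsingular.
For each x ∈ F_19, compute rhs = x³ + 9·x + 9 mod 19, then count y ∈ F_19 with y² ≡ rhs.
  x = 0: rhs = 9, matching y values: 3, 16 (2 points).
  x = 1: rhs = 0, matching y values: 0 (1 points).
  x = 2: rhs = 16, matching y values: 4, 15 (2 points).
  x = 3: rhs = 6, matching y values: 5, 14 (2 points).
  x = 4: rhs = 14, matching y values: none (0 points).
  x = 5: rhs = 8, matching y values: none (0 points).
  x = 6: rhs = 13, matching y values: none (0 points).
  x = 7: rhs = 16, matching y values: 4, 15 (2 points).
  x = 8: rhs = 4, matching y values: 2, 17 (2 points).
  x = 9: rhs = 2, matching y values: none (0 points).
  x = 10: rhs = 16, matching y values: 4, 15 (2 points).
  x = 11: rhs = 14, matching y values: none (0 points).
  x = 12: rhs = 2, matching y values: none (0 points).
  x = 13: rhs = 5, matching y values: 9, 10 (2 points).
  x = 14: rhs = 10, matching y values: none (0 points).
  x = 15: rhs = 4, matching y values: 2, 17 (2 points).
  x = 16: rhs = 12, matching y values: none (0 points).
  x = 17: rhs = 2, matching y values: none (0 points).
  x = 18: rhs = 18, matching y values: none (0 points).
Total affine count: 17.
Full point count |E(F_19)| = 17 + 1 = 18.
Hasse bound: |18 − (19+1)| = |-2| = 2 ≤ 2√19 ≈ 8.7178 ✓.


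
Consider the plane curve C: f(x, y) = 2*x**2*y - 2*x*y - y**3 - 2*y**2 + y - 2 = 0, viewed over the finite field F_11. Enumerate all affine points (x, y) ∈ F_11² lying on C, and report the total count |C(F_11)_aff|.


Affine F_11-points: {(0, 3), (1, 3), (2, 1), (3, 7), (5, 4), (5, 6), (5, 10), (6, 8), (7, 4), (7, 6), (7, 10), (9, 7), (10, 1)}; count = 13.

For each of the 121 pairs (x, y) ∈ F_11², evaluate f(x, y) mod 11. Record the zeros.
  x = 0: [0↦9, 1↦7, 2↦6, 3↦0, 4↦5, 5↦4, 6↦2, 7↦4, 8↦4, 9↦7, 10↦7]  zeros at y ∈ {3}
  x = 1: [0↦9, 1↦7, 2↦6, 3↦0, 4↦5, 5↦4, 6↦2, 7↦4, 8↦4, 9↦7, 10↦7]  zeros at y ∈ {3}
  x = 2: [0↦9, 1↦0, 2↦3, 3↦1, 4↦10, 5↦2, 6↦4, 7↦10, 8↦3, 9↦10, 10↦3]  zeros at y ∈ {1}
  x = 3: [0↦9, 1↦8, 2↦8, 3↦3, 4↦9, 5↦9, 6↦8, 7↦0, 8↦1, 9↦5, 10↦6]  zeros at y ∈ {7}
  x = 4: [0↦9, 1↦9, 2↦10, 3↦6, 4↦2, 5↦3, 6↦3, 7↦7, 8↦9, 9↦3, 10↦5]  zeros at y ∈ ∅
  x = 5: [0↦9, 1↦3, 2↦9, 3↦10, 4↦0, 5↦6, 6↦0, 7↦9, 8↦5, 9↦4, 10↦0]  zeros at y ∈ {4, 6, 10}
  x = 6: [0↦9, 1↦1, 2↦5, 3↦4, 4↦3, 5↦7, 6↦10, 7↦6, 8↦0, 9↦8, 10↦2]  zeros at y ∈ {8}
  x = 7: [0↦9, 1↦3, 2↦9, 3↦10, 4↦0, 5↦6, 6↦0, 7↦9, 8↦5, 9↦4, 10↦0]  zeros at y ∈ {4, 6, 10}
  x = 8: [0↦9, 1↦9, 2↦10, 3↦6, 4↦2, 5↦3, 6↦3, 7↦7, 8↦9, 9↦3, 10↦5]  zeros at y ∈ ∅
  x = 9: [0↦9, 1↦8, 2↦8, 3↦3, 4↦9, 5↦9, 6↦8, 7↦0, 8↦1, 9↦5, 10↦6]  zeros at y ∈ {7}
  x = 10: [0↦9, 1↦0, 2↦3, 3↦1, 4↦10, 5↦2, 6↦4, 7↦10, 8↦3, 9↦10, 10↦3]  zeros at y ∈ {1}
Collecting zeros: affine points = {(0, 3), (1, 3), (2, 1), (3, 7), (5, 4), (5, 6), (5, 10), (6, 8), (7, 4), (7, 6), (7, 10), (9, 7), (10, 1)}.
Total count |C(F_11)_aff| = 13.


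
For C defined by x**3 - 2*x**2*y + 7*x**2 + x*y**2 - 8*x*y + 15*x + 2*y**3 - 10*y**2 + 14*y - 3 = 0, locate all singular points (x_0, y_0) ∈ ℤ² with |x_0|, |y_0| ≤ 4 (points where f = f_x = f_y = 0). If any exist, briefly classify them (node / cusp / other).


Singular points: {(-1, 2)}; classification: cusp.

Compute partial derivatives:
  f_x = 3*x**2 - 4*x*y + 14*x + y**2 - 8*y + 15.
  f_y = -2*x**2 + 2*x*y - 8*x + 6*y**2 - 20*y + 14.
Scan x_0 ∈ {−4, ..., 4}. For each x_0, f_y(x_0, y) is a polynomial in y; find its integer roots y ∈ {−4, ..., 4}, then test f_x and f at those candidates.
  x = -4: f_y(-4, y) = 6*y**2 - 28*y + 14; no integer root y with |y| ≤ 4.
  x = -3: f_y(-3, y) = 6*y**2 - 26*y + 20; vanishes at y ∈ {1}. (-3, 1): f_x = 5 ≠ 0.
  x = -2: f_y(-2, y) = 6*y**2 - 24*y + 22; no integer root y with |y| ≤ 4.
  x = -1: f_y(-1, y) = 6*y**2 - 22*y + 20; vanishes at y ∈ {2}. (-1, 2): f_x = 0, f = 0 — SINGULAR.
  x = 0: f_y(0, y) = 6*y**2 - 20*y + 14; vanishes at y ∈ {1}. (0, 1): f_x = 8 ≠ 0.
  x = 1: f_y(1, y) = 6*y**2 - 18*y + 4; no integer root y with |y| ≤ 4.
  x = 2: f_y(2, y) = 6*y**2 - 16*y - 10; no integer root y with |y| ≤ 4.
  x = 3: f_y(3, y) = 6*y**2 - 14*y - 28; no integer root y with |y| ≤ 4.
  x = 4: f_y(4, y) = 6*y**2 - 12*y - 50; no integer root y with |y| ≤ 4.
Only singular point on the grid: (-1, 2).
Classify: substitute x = -1 + u, y = 2 + v and expand: f = u**3 - 2*u**2*v + u*v**2 + 2*v**3 + v**2.
No constant or linear terms (consistent with a singular point). Quadratic part: v**2. Cubic part: u**3 - 2*u**2*v + u*v**2 + 2*v**3.
The quadratic part v**2 is a perfect square, so there is a single (double) tangent line v = 0, i.e. y = 2. Restricting the cubic part to that line (v = 0) leaves u**3 ≠ 0, so f is not divisible by v and the branch is v² ≈ -u**3 to lowest order — this is a cusp.
Classification: cusp.


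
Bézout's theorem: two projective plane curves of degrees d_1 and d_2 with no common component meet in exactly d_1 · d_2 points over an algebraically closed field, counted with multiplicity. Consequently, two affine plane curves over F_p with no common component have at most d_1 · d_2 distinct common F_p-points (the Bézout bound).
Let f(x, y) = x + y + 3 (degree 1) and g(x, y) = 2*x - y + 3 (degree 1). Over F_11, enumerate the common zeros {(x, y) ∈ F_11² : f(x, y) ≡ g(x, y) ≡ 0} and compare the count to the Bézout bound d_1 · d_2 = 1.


Common zeros: {(9, 10)}; count = 1; Bézout bound = 1.

deg(f) = 1, deg(g) = 1, so Bézout bound = 1.
Scan x ∈ F_11. For each x, list the y ∈ F_11 with f(x, y) ≡ 0 and those with g(x, y) ≡ 0 (mod 11); the common zeros in that column are the intersection.
  x = 0: f ≡ 0 at y ∈ {8}; g ≡ 0 at y ∈ {3}; common: ∅.
  x = 1: f ≡ 0 at y ∈ {7}; g ≡ 0 at y ∈ {5}; common: ∅.
  x = 2: f ≡ 0 at y ∈ {6}; g ≡ 0 at y ∈ {7}; common: ∅.
  x = 3: f ≡ 0 at y ∈ {5}; g ≡ 0 at y ∈ {9}; common: ∅.
  x = 4: f ≡ 0 at y ∈ {4}; g ≡ 0 at y ∈ {0}; common: ∅.
  x = 5: f ≡ 0 at y ∈ {3}; g ≡ 0 at y ∈ {2}; common: ∅.
  x = 6: f ≡ 0 at y ∈ {2}; g ≡ 0 at y ∈ {4}; common: ∅.
  x = 7: f ≡ 0 at y ∈ {1}; g ≡ 0 at y ∈ {6}; common: ∅.
  x = 8: f ≡ 0 at y ∈ {0}; g ≡ 0 at y ∈ {8}; common: ∅.
  x = 9: f ≡ 0 at y ∈ {10}; g ≡ 0 at y ∈ {10}; common: {10}.
  x = 10: f ≡ 0 at y ∈ {9}; g ≡ 0 at y ∈ {1}; common: ∅.
Collecting: common zeros = {(9, 10)}, so the count is 1.
Comparison with the Bézout bound: 1 ≤ 1 = deg(f)·deg(g), as expected for curves with no common component (the bound is attained).


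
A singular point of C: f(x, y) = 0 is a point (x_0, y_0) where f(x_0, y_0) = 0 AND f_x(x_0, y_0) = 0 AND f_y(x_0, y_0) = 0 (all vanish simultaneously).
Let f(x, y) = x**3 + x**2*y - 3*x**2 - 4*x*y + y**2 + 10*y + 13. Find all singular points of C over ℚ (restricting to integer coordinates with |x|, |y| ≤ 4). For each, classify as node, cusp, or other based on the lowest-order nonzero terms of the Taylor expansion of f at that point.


Singular points: {(2, -3)}; classification: cusp.

Compute partial derivatives:
  f_x = 3*x**2 + 2*x*y - 6*x - 4*y.
  f_y = x**2 - 4*x + 2*y + 10.
Scan x_0 ∈ {−4, ..., 4}. For each x_0, f_y(x_0, y) is a polynomial in y; find its integer roots y ∈ {−4, ..., 4}, then test f_x and f at those candidates.
  x = -4: f_y(-4, y) = 2*y + 42; no integer root y with |y| ≤ 4.
  x = -3: f_y(-3, y) = 2*y + 31; no integer root y with |y| ≤ 4.
  x = -2: f_y(-2, y) = 2*y + 22; no integer root y with |y| ≤ 4.
  x = -1: f_y(-1, y) = 2*y + 15; no integer root y with |y| ≤ 4.
  x = 0: f_y(0, y) = 2*y + 10; no integer root y with |y| ≤ 4.
  x = 1: f_y(1, y) = 2*y + 7; no integer root y with |y| ≤ 4.
  x = 2: f_y(2, y) = 2*y + 6; vanishes at y ∈ {-3}. (2, -3): f_x = 0, f = 0 — SINGULAR.
  x = 3: f_y(3, y) = 2*y + 7; no integer root y with |y| ≤ 4.
  x = 4: f_y(4, y) = 2*y + 10; no integer root y with |y| ≤ 4.
Only singular point on the grid: (2, -3).
Classify: substitute x = 2 + u, y = -3 + v and expand: f = u**3 + u**2*v + v**2.
No constant or linear terms (consistent with a singular point). Quadratic part: v**2. Cubic part: u**3 + u**2*v.
The quadratic part v**2 is a perfect square, so there is a single (double) tangent line v = 0, i.e. y = -3. Restricting the cubic part to that line (v = 0) leaves u**3 ≠ 0, so f is not divisible by v and the branch is v² ≈ -u**3 to lowest order — this is a cusp.
Classification: cusp.


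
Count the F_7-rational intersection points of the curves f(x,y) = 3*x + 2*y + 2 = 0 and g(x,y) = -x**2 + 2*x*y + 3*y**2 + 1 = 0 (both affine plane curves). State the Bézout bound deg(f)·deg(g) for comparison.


Common zeros: ∅; count = 0; Bézout bound = 2.

deg(f) = 1, deg(g) = 2, so Bézout bound = 2.
Scan x ∈ F_7. For each x, list the y ∈ F_7 with f(x, y) ≡ 0 and those with g(x, y) ≡ 0 (mod 7); the common zeros in that column are the intersection.
  x = 0: f ≡ 0 at y ∈ {6}; g ≡ 0 at y ∈ {3, 4}; common: ∅.
  x = 1: f ≡ 0 at y ∈ {1}; g ≡ 0 at y ∈ {0, 4}; common: ∅.
  x = 2: f ≡ 0 at y ∈ {3}; g ≡ 0 at y ∈ ∅; common: ∅.
  x = 3: f ≡ 0 at y ∈ {5}; g ≡ 0 at y ∈ ∅; common: ∅.
  x = 4: f ≡ 0 at y ∈ {0}; g ≡ 0 at y ∈ ∅; common: ∅.
  x = 5: f ≡ 0 at y ∈ {2}; g ≡ 0 at y ∈ ∅; common: ∅.
  x = 6: f ≡ 0 at y ∈ {4}; g ≡ 0 at y ∈ {0, 3}; common: ∅.
Collecting: common zeros = ∅, so the count is 0.
Comparison with the Bézout bound: 0 ≤ 2 = deg(f)·deg(g), as expected for curves with no common component (the affine F_7-count falls short of the bound because intersections may lie at infinity, over extension fields, or carry multiplicity).


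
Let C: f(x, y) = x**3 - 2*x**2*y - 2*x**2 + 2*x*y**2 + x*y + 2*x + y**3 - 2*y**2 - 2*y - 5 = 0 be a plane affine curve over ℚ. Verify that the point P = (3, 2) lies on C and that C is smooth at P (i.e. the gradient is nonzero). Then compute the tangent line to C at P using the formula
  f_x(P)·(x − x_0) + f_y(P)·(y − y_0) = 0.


Tangent line at P: 3*x + 11*y - 31 = 0.

Step 1: f(3, 2) = 0, so P lies on C.
Step 2: partial derivatives
  f_x(x, y) = 3*x**2 - 4*x*y - 4*x + 2*y**2 + y + 2, f_y(x, y) = -2*x**2 + 4*x*y + x + 3*y**2 - 4*y - 2.
  f_x(P) = 3, f_y(P) = 11 (gradient nonzero, so P is smooth).
Step 3: tangent line at P: 3·(x − 3) + 11·(y − 2) = 0.
Expanding: 3*x + 11*y - 31 = 0.


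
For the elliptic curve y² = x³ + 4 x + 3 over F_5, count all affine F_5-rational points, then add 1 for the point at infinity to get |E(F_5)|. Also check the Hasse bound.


Affine points = {(2, 2), (2, 3)}; affine count = 2; |E(F_5)| = 3.

Discriminant check: Δ ∝ 4a³ + 27b² = 4·4³ + 27·3² = 4·64 + 27·9 ≡ 4 (mod 5). Nonzero ⇒ E is nonsingular.
For each x ∈ F_5, compute rhs = x³ + 4·x + 3 mod 5, then count y ∈ F_5 with y² ≡ rhs.
  x = 0: rhs = 3, matching y values: none (0 points).
  x = 1: rhs = 3, matching y values: none (0 points).
  x = 2: rhs = 4, matching y values: 2, 3 (2 points).
  x = 3: rhs = 2, matching y values: none (0 points).
  x = 4: rhs = 3, matching y values: none (0 points).
Total affine count: 2.
Full point count |E(F_5)| = 2 + 1 = 3.
Hasse bound: |3 − (5+1)| = |-3| = 3 ≤ 2√5 ≈ 4.4721 ✓.


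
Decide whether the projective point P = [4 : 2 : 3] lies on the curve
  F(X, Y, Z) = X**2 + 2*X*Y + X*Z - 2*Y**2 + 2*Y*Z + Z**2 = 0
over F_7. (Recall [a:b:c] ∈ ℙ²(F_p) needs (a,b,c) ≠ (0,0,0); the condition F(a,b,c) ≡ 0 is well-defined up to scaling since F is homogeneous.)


F(4,2,3) ≡ 1 (mod 7); P is NOT on the curve.

Evaluate F(4, 2, 3) term-by-term (mod 7).
  X**2 ↦ 1·16·1·1 = 16
  2*X*Y ↦ 2·4·2·1 = 16
  X*Z ↦ 1·4·1·3 = 12
  -2*Y**2 ↦ -2·1·4·1 = -8
  2*Y*Z ↦ 2·1·2·3 = 12
  Z**2 ↦ 1·1·1·9 = 9
Sum: F(4, 2, 3) = (16) + (16) + (12) + (-8) + (12) + (9) = 57.
Reducing mod 7: 57 ≡ 1 (mod 7).
Since F(a, b, c) ≡ 1 ≠ 0 (mod 7), P does NOT lie on the curve.


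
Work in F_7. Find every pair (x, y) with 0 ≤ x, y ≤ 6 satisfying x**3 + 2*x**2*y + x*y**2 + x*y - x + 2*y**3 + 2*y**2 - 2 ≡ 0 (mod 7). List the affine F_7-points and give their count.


Affine F_7-points: {(0, 3), (2, 2), (5, 1)}; count = 3.

For each of the 49 pairs (x, y) ∈ F_7², evaluate f(x, y) mod 7. Record the zeros.
  x = 0: [0↦5, 1↦2, 2↦1, 3↦0, 4↦4, 5↦4, 6↦5]  zeros at y ∈ {3}
  x = 1: [0↦5, 1↦6, 2↦4, 3↦4, 4↦4, 5↦2, 6↦3]  zeros at y ∈ ∅
  x = 2: [0↦4, 1↦6, 2↦0, 3↦5, 4↦5, 5↦5, 6↦3]  zeros at y ∈ {2}
  x = 3: [0↦1, 1↦1, 2↦2, 3↦2, 4↦6, 5↦5, 6↦4]  zeros at y ∈ ∅
  x = 4: [0↦2, 1↦4, 2↦2, 3↦1, 4↦6, 5↦1, 6↦5]  zeros at y ∈ ∅
  x = 5: [0↦6, 1↦0, 2↦6, 3↦1, 4↦4, 5↦6, 6↦5]  zeros at y ∈ {1}
  x = 6: [0↦5, 1↦2, 2↦6, 3↦1, 4↦6, 5↦5, 6↦3]  zeros at y ∈ ∅
Collecting zeros: affine points = {(0, 3), (2, 2), (5, 1)}.
Total count |C(F_7)_aff| = 3.


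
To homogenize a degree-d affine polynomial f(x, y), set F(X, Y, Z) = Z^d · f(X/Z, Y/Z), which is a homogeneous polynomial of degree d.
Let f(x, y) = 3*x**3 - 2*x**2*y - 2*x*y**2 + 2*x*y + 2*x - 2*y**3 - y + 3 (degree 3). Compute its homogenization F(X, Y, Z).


F(X, Y, Z) = 3*X**3 - 2*X**2*Y - 2*X*Y**2 + 2*X*Y*Z + 2*X*Z**2 - 2*Y**3 - Y*Z**2 + 3*Z**3

deg(f) = 3.
Substitute x = X/Z, y = Y/Z into f, then multiply by Z^3.
  monomial 3·x^3·y^0 ↦ 3·X^3·Y^0·Z^0.
  monomial -2·x^2·y^1 ↦ -2·X^2·Y^1·Z^0.
  monomial -2·x^1·y^2 ↦ -2·X^1·Y^2·Z^0.
  monomial 2·x^1·y^1 ↦ 2·X^1·Y^1·Z^1.
  monomial 2·x^1·y^0 ↦ 2·X^1·Y^0·Z^2.
  monomial -2·x^0·y^3 ↦ -2·X^0·Y^3·Z^0.
  monomial -1·x^0·y^1 ↦ -1·X^0·Y^1·Z^2.
  monomial 3·x^0·y^0 ↦ 3·X^0·Y^0·Z^3.
Collecting: F(X, Y, Z) = 3*X**3 - 2*X**2*Y - 2*X*Y**2 + 2*X*Y*Z + 2*X*Z**2 - 2*Y**3 - Y*Z**2 + 3*Z**3.
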